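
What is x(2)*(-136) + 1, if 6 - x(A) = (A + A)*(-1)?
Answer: -1359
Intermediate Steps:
x(A) = 6 + 2*A (x(A) = 6 - (A + A)*(-1) = 6 - 2*A*(-1) = 6 - (-2)*A = 6 + 2*A)
x(2)*(-136) + 1 = (6 + 2*2)*(-136) + 1 = (6 + 4)*(-136) + 1 = 10*(-136) + 1 = -1360 + 1 = -1359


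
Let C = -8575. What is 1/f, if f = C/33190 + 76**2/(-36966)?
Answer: -122690154/50868889 ≈ -2.4119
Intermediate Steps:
f = -50868889/122690154 (f = -8575/33190 + 76**2/(-36966) = -8575*1/33190 + 5776*(-1/36966) = -1715/6638 - 2888/18483 = -50868889/122690154 ≈ -0.41461)
1/f = 1/(-50868889/122690154) = -122690154/50868889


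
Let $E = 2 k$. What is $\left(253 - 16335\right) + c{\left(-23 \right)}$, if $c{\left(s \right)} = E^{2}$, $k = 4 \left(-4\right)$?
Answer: $-15058$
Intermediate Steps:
$k = -16$
$E = -32$ ($E = 2 \left(-16\right) = -32$)
$c{\left(s \right)} = 1024$ ($c{\left(s \right)} = \left(-32\right)^{2} = 1024$)
$\left(253 - 16335\right) + c{\left(-23 \right)} = \left(253 - 16335\right) + 1024 = -16082 + 1024 = -15058$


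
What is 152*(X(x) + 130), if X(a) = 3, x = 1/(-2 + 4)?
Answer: 20216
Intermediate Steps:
x = ½ (x = 1/2 = ½ ≈ 0.50000)
152*(X(x) + 130) = 152*(3 + 130) = 152*133 = 20216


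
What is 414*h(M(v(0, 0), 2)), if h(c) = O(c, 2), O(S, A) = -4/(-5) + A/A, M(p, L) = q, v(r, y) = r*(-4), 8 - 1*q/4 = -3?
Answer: 3726/5 ≈ 745.20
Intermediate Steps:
q = 44 (q = 32 - 4*(-3) = 32 + 12 = 44)
v(r, y) = -4*r
M(p, L) = 44
O(S, A) = 9/5 (O(S, A) = -4*(-⅕) + 1 = ⅘ + 1 = 9/5)
h(c) = 9/5
414*h(M(v(0, 0), 2)) = 414*(9/5) = 3726/5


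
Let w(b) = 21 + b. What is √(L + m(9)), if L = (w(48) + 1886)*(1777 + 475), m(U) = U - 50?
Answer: 13*√26051 ≈ 2098.2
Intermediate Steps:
m(U) = -50 + U
L = 4402660 (L = ((21 + 48) + 1886)*(1777 + 475) = (69 + 1886)*2252 = 1955*2252 = 4402660)
√(L + m(9)) = √(4402660 + (-50 + 9)) = √(4402660 - 41) = √4402619 = 13*√26051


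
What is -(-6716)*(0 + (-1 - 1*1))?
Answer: -13432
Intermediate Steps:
-(-6716)*(0 + (-1 - 1*1)) = -(-6716)*(0 + (-1 - 1)) = -(-6716)*(0 - 2) = -(-6716)*(-2) = -1679*8 = -13432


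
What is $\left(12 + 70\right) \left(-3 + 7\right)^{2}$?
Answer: $1312$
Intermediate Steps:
$\left(12 + 70\right) \left(-3 + 7\right)^{2} = 82 \cdot 4^{2} = 82 \cdot 16 = 1312$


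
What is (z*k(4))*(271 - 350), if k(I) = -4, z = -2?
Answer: -632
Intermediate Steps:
(z*k(4))*(271 - 350) = (-2*(-4))*(271 - 350) = 8*(-79) = -632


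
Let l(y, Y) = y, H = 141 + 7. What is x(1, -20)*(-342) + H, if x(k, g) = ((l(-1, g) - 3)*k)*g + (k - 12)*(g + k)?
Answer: -98690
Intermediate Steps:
H = 148
x(k, g) = (-12 + k)*(g + k) - 4*g*k (x(k, g) = ((-1 - 3)*k)*g + (k - 12)*(g + k) = (-4*k)*g + (-12 + k)*(g + k) = -4*g*k + (-12 + k)*(g + k) = (-12 + k)*(g + k) - 4*g*k)
x(1, -20)*(-342) + H = (1² - 12*(-20) - 12*1 - 3*(-20)*1)*(-342) + 148 = (1 + 240 - 12 + 60)*(-342) + 148 = 289*(-342) + 148 = -98838 + 148 = -98690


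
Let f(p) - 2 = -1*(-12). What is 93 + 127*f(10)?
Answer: 1871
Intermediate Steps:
f(p) = 14 (f(p) = 2 - 1*(-12) = 2 + 12 = 14)
93 + 127*f(10) = 93 + 127*14 = 93 + 1778 = 1871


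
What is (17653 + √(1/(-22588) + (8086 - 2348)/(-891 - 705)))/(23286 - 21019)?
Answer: 17653/2267 + I*√202240048605/537673458 ≈ 7.7869 + 0.0008364*I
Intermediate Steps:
(17653 + √(1/(-22588) + (8086 - 2348)/(-891 - 705)))/(23286 - 21019) = (17653 + √(-1/22588 + 5738/(-1596)))/2267 = (17653 + √(-1/22588 + 5738*(-1/1596)))*(1/2267) = (17653 + √(-1/22588 - 151/42))*(1/2267) = (17653 + √(-1705415/474348))*(1/2267) = (17653 + I*√202240048605/237174)*(1/2267) = 17653/2267 + I*√202240048605/537673458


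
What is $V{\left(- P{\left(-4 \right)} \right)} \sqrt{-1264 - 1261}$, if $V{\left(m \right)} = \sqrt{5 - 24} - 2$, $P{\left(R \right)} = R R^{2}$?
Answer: $5 i \sqrt{101} \left(-2 + i \sqrt{19}\right) \approx -219.03 - 100.5 i$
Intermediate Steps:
$P{\left(R \right)} = R^{3}$
$V{\left(m \right)} = -2 + i \sqrt{19}$ ($V{\left(m \right)} = \sqrt{5 - 24} - 2 = \sqrt{-19} - 2 = i \sqrt{19} - 2 = -2 + i \sqrt{19}$)
$V{\left(- P{\left(-4 \right)} \right)} \sqrt{-1264 - 1261} = \left(-2 + i \sqrt{19}\right) \sqrt{-1264 - 1261} = \left(-2 + i \sqrt{19}\right) \sqrt{-2525} = \left(-2 + i \sqrt{19}\right) 5 i \sqrt{101} = 5 i \sqrt{101} \left(-2 + i \sqrt{19}\right)$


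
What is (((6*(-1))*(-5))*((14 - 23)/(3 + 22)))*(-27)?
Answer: 1458/5 ≈ 291.60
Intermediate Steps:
(((6*(-1))*(-5))*((14 - 23)/(3 + 22)))*(-27) = ((-6*(-5))*(-9/25))*(-27) = (30*(-9*1/25))*(-27) = (30*(-9/25))*(-27) = -54/5*(-27) = 1458/5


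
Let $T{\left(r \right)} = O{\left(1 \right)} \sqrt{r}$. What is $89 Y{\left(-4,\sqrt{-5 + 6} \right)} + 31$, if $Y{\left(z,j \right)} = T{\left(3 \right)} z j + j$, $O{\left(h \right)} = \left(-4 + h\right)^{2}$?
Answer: $120 - 3204 \sqrt{3} \approx -5429.5$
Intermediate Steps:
$T{\left(r \right)} = 9 \sqrt{r}$ ($T{\left(r \right)} = \left(-4 + 1\right)^{2} \sqrt{r} = \left(-3\right)^{2} \sqrt{r} = 9 \sqrt{r}$)
$Y{\left(z,j \right)} = j + 9 j z \sqrt{3}$ ($Y{\left(z,j \right)} = 9 \sqrt{3} z j + j = 9 z \sqrt{3} j + j = 9 j z \sqrt{3} + j = j + 9 j z \sqrt{3}$)
$89 Y{\left(-4,\sqrt{-5 + 6} \right)} + 31 = 89 \sqrt{-5 + 6} \left(1 + 9 \left(-4\right) \sqrt{3}\right) + 31 = 89 \sqrt{1} \left(1 - 36 \sqrt{3}\right) + 31 = 89 \cdot 1 \left(1 - 36 \sqrt{3}\right) + 31 = 89 \left(1 - 36 \sqrt{3}\right) + 31 = \left(89 - 3204 \sqrt{3}\right) + 31 = 120 - 3204 \sqrt{3}$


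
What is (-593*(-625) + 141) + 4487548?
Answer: 4858314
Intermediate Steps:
(-593*(-625) + 141) + 4487548 = (370625 + 141) + 4487548 = 370766 + 4487548 = 4858314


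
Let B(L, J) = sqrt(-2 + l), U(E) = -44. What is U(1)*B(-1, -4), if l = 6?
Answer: -88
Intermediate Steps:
B(L, J) = 2 (B(L, J) = sqrt(-2 + 6) = sqrt(4) = 2)
U(1)*B(-1, -4) = -44*2 = -88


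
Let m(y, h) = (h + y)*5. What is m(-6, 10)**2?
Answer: 400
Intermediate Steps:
m(y, h) = 5*h + 5*y
m(-6, 10)**2 = (5*10 + 5*(-6))**2 = (50 - 30)**2 = 20**2 = 400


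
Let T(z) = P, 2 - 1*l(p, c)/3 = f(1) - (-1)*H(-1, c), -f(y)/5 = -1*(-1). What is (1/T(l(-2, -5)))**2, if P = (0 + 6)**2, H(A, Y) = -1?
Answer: 1/1296 ≈ 0.00077160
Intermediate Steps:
f(y) = -5 (f(y) = -(-5)*(-1) = -5*1 = -5)
l(p, c) = 24 (l(p, c) = 6 - 3*(-5 - (-1)*(-1)) = 6 - 3*(-5 - 1*1) = 6 - 3*(-5 - 1) = 6 - 3*(-6) = 6 + 18 = 24)
P = 36 (P = 6**2 = 36)
T(z) = 36
(1/T(l(-2, -5)))**2 = (1/36)**2 = 1/1296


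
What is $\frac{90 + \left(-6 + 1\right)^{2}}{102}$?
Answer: $\frac{115}{102} \approx 1.1275$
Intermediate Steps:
$\frac{90 + \left(-6 + 1\right)^{2}}{102} = \left(90 + \left(-5\right)^{2}\right) \frac{1}{102} = \left(90 + 25\right) \frac{1}{102} = 115 \cdot \frac{1}{102} = \frac{115}{102}$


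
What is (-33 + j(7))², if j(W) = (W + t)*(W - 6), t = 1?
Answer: 625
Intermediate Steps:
j(W) = (1 + W)*(-6 + W) (j(W) = (W + 1)*(W - 6) = (1 + W)*(-6 + W))
(-33 + j(7))² = (-33 + (-6 + 7² - 5*7))² = (-33 + (-6 + 49 - 35))² = (-33 + 8)² = (-25)² = 625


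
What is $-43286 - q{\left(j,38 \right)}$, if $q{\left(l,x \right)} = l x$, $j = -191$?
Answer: $-36028$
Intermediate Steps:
$-43286 - q{\left(j,38 \right)} = -43286 - \left(-191\right) 38 = -43286 - -7258 = -43286 + 7258 = -36028$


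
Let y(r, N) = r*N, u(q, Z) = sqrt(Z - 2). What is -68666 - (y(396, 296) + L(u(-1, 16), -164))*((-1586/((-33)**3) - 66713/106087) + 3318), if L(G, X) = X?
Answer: -1480674026357033690/3812448519 ≈ -3.8838e+8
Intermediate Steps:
u(q, Z) = sqrt(-2 + Z)
y(r, N) = N*r
-68666 - (y(396, 296) + L(u(-1, 16), -164))*((-1586/((-33)**3) - 66713/106087) + 3318) = -68666 - (296*396 - 164)*((-1586/((-33)**3) - 66713/106087) + 3318) = -68666 - (117216 - 164)*((-1586/(-35937) - 66713*1/106087) + 3318) = -68666 - 117052*((-1586*(-1/35937) - 66713/106087) + 3318) = -68666 - 117052*((1586/35937 - 66713/106087) + 3318) = -68666 - 117052*(-2229211099/3812448519 + 3318) = -68666 - 117052*12647474974943/3812448519 = -68666 - 1*1480412240767028036/3812448519 = -68666 - 1480412240767028036/3812448519 = -1480674026357033690/3812448519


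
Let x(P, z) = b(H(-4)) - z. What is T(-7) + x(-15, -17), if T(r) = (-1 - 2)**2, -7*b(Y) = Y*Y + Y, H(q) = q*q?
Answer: -90/7 ≈ -12.857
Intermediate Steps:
H(q) = q**2
b(Y) = -Y/7 - Y**2/7 (b(Y) = -(Y*Y + Y)/7 = -(Y**2 + Y)/7 = -(Y + Y**2)/7 = -Y/7 - Y**2/7)
x(P, z) = -272/7 - z (x(P, z) = -1/7*(-4)**2*(1 + (-4)**2) - z = -1/7*16*(1 + 16) - z = -1/7*16*17 - z = -272/7 - z)
T(r) = 9 (T(r) = (-3)**2 = 9)
T(-7) + x(-15, -17) = 9 + (-272/7 - 1*(-17)) = 9 + (-272/7 + 17) = 9 - 153/7 = -90/7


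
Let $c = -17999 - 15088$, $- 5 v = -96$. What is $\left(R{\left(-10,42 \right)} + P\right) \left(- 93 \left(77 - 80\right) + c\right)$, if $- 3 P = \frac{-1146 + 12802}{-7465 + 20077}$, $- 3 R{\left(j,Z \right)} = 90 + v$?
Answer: $\frac{18986077088}{15765} \approx 1.2043 \cdot 10^{6}$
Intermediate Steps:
$v = \frac{96}{5}$ ($v = \left(- \frac{1}{5}\right) \left(-96\right) = \frac{96}{5} \approx 19.2$)
$c = -33087$ ($c = -17999 - 15088 = -33087$)
$R{\left(j,Z \right)} = - \frac{182}{5}$ ($R{\left(j,Z \right)} = - \frac{90 + \frac{96}{5}}{3} = \left(- \frac{1}{3}\right) \frac{546}{5} = - \frac{182}{5}$)
$P = - \frac{2914}{9459}$ ($P = - \frac{\left(-1146 + 12802\right) \frac{1}{-7465 + 20077}}{3} = - \frac{11656 \cdot \frac{1}{12612}}{3} = \left(- \frac{1}{3}\right) \frac{2914}{3153} = - \frac{2914}{9459} \approx -0.30807$)
$\left(R{\left(-10,42 \right)} + P\right) \left(- 93 \left(77 - 80\right) + c\right) = \left(- \frac{182}{5} - \frac{2914}{9459}\right) \left(- 93 \left(77 - 80\right) - 33087\right) = - \frac{1736108 \left(\left(-93\right) \left(-3\right) - 33087\right)}{47295} = - \frac{1736108 \left(279 - 33087\right)}{47295} = \left(- \frac{1736108}{47295}\right) \left(-32808\right) = \frac{18986077088}{15765}$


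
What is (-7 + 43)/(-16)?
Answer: -9/4 ≈ -2.2500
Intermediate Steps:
(-7 + 43)/(-16) = -1/16*36 = -9/4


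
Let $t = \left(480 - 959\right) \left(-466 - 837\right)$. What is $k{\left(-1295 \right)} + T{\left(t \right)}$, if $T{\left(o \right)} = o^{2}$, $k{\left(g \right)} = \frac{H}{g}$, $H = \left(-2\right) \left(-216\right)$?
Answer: $\frac{504463358225423}{1295} \approx 3.8955 \cdot 10^{11}$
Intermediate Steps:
$H = 432$
$k{\left(g \right)} = \frac{432}{g}$
$t = 624137$ ($t = \left(-479\right) \left(-1303\right) = 624137$)
$k{\left(-1295 \right)} + T{\left(t \right)} = \frac{432}{-1295} + 624137^{2} = 432 \left(- \frac{1}{1295}\right) + 389546994769 = - \frac{432}{1295} + 389546994769 = \frac{504463358225423}{1295}$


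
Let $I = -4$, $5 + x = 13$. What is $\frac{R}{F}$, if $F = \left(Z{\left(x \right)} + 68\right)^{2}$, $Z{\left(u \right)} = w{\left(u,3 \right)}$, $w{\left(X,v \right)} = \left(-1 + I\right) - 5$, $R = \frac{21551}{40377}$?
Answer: $\frac{21551}{135828228} \approx 0.00015866$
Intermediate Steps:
$x = 8$ ($x = -5 + 13 = 8$)
$R = \frac{21551}{40377}$ ($R = 21551 \cdot \frac{1}{40377} = \frac{21551}{40377} \approx 0.53374$)
$w{\left(X,v \right)} = -10$ ($w{\left(X,v \right)} = \left(-1 - 4\right) - 5 = -5 - 5 = -10$)
$Z{\left(u \right)} = -10$
$F = 3364$ ($F = \left(-10 + 68\right)^{2} = 58^{2} = 3364$)
$\frac{R}{F} = \frac{21551}{40377 \cdot 3364} = \frac{21551}{40377} \cdot \frac{1}{3364} = \frac{21551}{135828228}$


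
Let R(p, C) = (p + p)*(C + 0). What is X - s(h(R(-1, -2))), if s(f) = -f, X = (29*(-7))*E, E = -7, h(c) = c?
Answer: 1425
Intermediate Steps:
R(p, C) = 2*C*p (R(p, C) = (2*p)*C = 2*C*p)
X = 1421 (X = (29*(-7))*(-7) = -203*(-7) = 1421)
X - s(h(R(-1, -2))) = 1421 - (-1)*2*(-2)*(-1) = 1421 - (-1)*4 = 1421 - 1*(-4) = 1421 + 4 = 1425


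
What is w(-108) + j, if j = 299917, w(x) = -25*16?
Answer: 299517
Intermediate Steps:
w(x) = -400
w(-108) + j = -400 + 299917 = 299517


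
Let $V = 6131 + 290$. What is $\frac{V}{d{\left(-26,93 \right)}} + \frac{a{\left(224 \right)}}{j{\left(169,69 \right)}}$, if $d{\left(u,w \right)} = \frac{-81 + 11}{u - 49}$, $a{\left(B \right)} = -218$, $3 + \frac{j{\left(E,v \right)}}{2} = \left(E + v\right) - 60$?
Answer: $\frac{343951}{50} \approx 6879.0$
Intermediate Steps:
$j{\left(E,v \right)} = -126 + 2 E + 2 v$ ($j{\left(E,v \right)} = -6 + 2 \left(\left(E + v\right) - 60\right) = -6 + 2 \left(-60 + E + v\right) = -6 + \left(-120 + 2 E + 2 v\right) = -126 + 2 E + 2 v$)
$V = 6421$
$d{\left(u,w \right)} = - \frac{70}{-49 + u}$
$\frac{V}{d{\left(-26,93 \right)}} + \frac{a{\left(224 \right)}}{j{\left(169,69 \right)}} = \frac{6421}{\left(-70\right) \frac{1}{-49 - 26}} - \frac{218}{-126 + 2 \cdot 169 + 2 \cdot 69} = \frac{6421}{\left(-70\right) \frac{1}{-75}} - \frac{218}{-126 + 338 + 138} = \frac{6421}{\left(-70\right) \left(- \frac{1}{75}\right)} - \frac{218}{350} = \frac{6421}{\frac{14}{15}} - \frac{109}{175} = 6421 \cdot \frac{15}{14} - \frac{109}{175} = \frac{96315}{14} - \frac{109}{175} = \frac{343951}{50}$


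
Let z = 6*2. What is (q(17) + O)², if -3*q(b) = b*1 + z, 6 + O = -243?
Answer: 602176/9 ≈ 66909.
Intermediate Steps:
O = -249 (O = -6 - 243 = -249)
z = 12
q(b) = -4 - b/3 (q(b) = -(b*1 + 12)/3 = -(b + 12)/3 = -(12 + b)/3 = -4 - b/3)
(q(17) + O)² = ((-4 - ⅓*17) - 249)² = ((-4 - 17/3) - 249)² = (-29/3 - 249)² = (-776/3)² = 602176/9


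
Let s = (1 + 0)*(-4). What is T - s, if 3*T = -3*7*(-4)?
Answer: 32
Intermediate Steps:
T = 28 (T = (-3*7*(-4))/3 = (-21*(-4))/3 = (⅓)*84 = 28)
s = -4 (s = 1*(-4) = -4)
T - s = 28 - 1*(-4) = 28 + 4 = 32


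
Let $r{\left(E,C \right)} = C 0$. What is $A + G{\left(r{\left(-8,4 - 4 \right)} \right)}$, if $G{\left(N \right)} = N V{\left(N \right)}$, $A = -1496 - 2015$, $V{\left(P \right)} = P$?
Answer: $-3511$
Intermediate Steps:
$A = -3511$
$r{\left(E,C \right)} = 0$
$G{\left(N \right)} = N^{2}$ ($G{\left(N \right)} = N N = N^{2}$)
$A + G{\left(r{\left(-8,4 - 4 \right)} \right)} = -3511 + 0^{2} = -3511 + 0 = -3511$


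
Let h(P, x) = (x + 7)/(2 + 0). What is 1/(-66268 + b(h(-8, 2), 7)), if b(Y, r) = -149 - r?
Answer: -1/66424 ≈ -1.5055e-5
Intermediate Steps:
h(P, x) = 7/2 + x/2 (h(P, x) = (7 + x)/2 = (7 + x)*(½) = 7/2 + x/2)
1/(-66268 + b(h(-8, 2), 7)) = 1/(-66268 + (-149 - 1*7)) = 1/(-66268 + (-149 - 7)) = 1/(-66268 - 156) = 1/(-66424) = -1/66424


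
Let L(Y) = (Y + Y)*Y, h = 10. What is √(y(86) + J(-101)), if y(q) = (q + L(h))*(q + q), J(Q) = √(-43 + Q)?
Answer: 2*√(12298 + 3*I) ≈ 221.79 + 0.027052*I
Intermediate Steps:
L(Y) = 2*Y² (L(Y) = (2*Y)*Y = 2*Y²)
y(q) = 2*q*(200 + q) (y(q) = (q + 2*10²)*(q + q) = (q + 2*100)*(2*q) = (q + 200)*(2*q) = (200 + q)*(2*q) = 2*q*(200 + q))
√(y(86) + J(-101)) = √(2*86*(200 + 86) + √(-43 - 101)) = √(2*86*286 + √(-144)) = √(49192 + 12*I)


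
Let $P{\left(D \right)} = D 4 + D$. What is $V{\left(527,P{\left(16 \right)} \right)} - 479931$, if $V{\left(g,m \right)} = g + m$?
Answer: $-479324$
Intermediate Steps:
$P{\left(D \right)} = 5 D$ ($P{\left(D \right)} = 4 D + D = 5 D$)
$V{\left(527,P{\left(16 \right)} \right)} - 479931 = \left(527 + 5 \cdot 16\right) - 479931 = \left(527 + 80\right) - 479931 = 607 - 479931 = -479324$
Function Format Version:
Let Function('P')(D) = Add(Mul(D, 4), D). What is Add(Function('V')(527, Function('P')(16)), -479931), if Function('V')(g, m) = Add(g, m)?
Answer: -479324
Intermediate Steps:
Function('P')(D) = Mul(5, D) (Function('P')(D) = Add(Mul(4, D), D) = Mul(5, D))
Add(Function('V')(527, Function('P')(16)), -479931) = Add(Add(527, Mul(5, 16)), -479931) = Add(Add(527, 80), -479931) = Add(607, -479931) = -479324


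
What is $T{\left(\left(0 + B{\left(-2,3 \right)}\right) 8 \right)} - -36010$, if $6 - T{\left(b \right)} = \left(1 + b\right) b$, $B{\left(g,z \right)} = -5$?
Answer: $34456$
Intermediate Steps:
$T{\left(b \right)} = 6 - b \left(1 + b\right)$ ($T{\left(b \right)} = 6 - \left(1 + b\right) b = 6 - b \left(1 + b\right)$)
$T{\left(\left(0 + B{\left(-2,3 \right)}\right) 8 \right)} - -36010 = \left(6 - \left(0 - 5\right) 8 - \left(\left(0 - 5\right) 8\right)^{2}\right) - -36010 = \left(6 - \left(-5\right) 8 - \left(\left(-5\right) 8\right)^{2}\right) + 36010 = \left(6 - -40 - \left(-40\right)^{2}\right) + 36010 = \left(6 + 40 - 1600\right) + 36010 = -1554 + 36010 = 34456$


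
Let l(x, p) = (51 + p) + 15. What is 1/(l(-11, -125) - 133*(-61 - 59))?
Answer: 1/15901 ≈ 6.2889e-5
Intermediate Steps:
l(x, p) = 66 + p
1/(l(-11, -125) - 133*(-61 - 59)) = 1/((66 - 125) - 133*(-61 - 59)) = 1/(-59 - 133*(-120)) = 1/(-59 + 15960) = 1/15901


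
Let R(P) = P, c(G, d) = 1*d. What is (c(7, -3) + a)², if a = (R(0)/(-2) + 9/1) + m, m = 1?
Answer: 49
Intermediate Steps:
c(G, d) = d
a = 10 (a = (0/(-2) + 9/1) + 1 = (0*(-½) + 9*1) + 1 = (0 + 9) + 1 = 9 + 1 = 10)
(c(7, -3) + a)² = (-3 + 10)² = 7² = 49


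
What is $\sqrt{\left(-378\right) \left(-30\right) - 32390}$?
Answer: $5 i \sqrt{842} \approx 145.09 i$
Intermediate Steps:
$\sqrt{\left(-378\right) \left(-30\right) - 32390} = \sqrt{11340 - 32390} = \sqrt{-21050} = 5 i \sqrt{842}$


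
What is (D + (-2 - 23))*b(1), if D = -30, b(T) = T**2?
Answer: -55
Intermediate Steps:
(D + (-2 - 23))*b(1) = (-30 + (-2 - 23))*1**2 = (-30 - 25)*1 = -55*1 = -55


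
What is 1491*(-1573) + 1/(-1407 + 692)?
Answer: -1676920246/715 ≈ -2.3453e+6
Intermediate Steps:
1491*(-1573) + 1/(-1407 + 692) = -2345343 + 1/(-715) = -2345343 - 1/715 = -1676920246/715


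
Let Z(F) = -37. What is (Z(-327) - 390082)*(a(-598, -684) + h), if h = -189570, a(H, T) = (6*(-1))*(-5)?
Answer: 73943155260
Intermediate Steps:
a(H, T) = 30 (a(H, T) = -6*(-5) = 30)
(Z(-327) - 390082)*(a(-598, -684) + h) = (-37 - 390082)*(30 - 189570) = -390119*(-189540) = 73943155260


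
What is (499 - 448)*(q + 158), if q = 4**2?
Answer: 8874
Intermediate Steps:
q = 16
(499 - 448)*(q + 158) = (499 - 448)*(16 + 158) = 51*174 = 8874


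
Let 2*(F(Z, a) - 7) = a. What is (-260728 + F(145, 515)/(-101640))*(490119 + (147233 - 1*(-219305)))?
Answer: -45403496361822433/203280 ≈ -2.2335e+11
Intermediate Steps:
F(Z, a) = 7 + a/2
(-260728 + F(145, 515)/(-101640))*(490119 + (147233 - 1*(-219305))) = (-260728 + (7 + (½)*515)/(-101640))*(490119 + (147233 - 1*(-219305))) = (-260728 + (7 + 515/2)*(-1/101640))*(490119 + (147233 + 219305)) = (-260728 + (529/2)*(-1/101640))*(490119 + 366538) = (-260728 - 529/203280)*856657 = -53000788369/203280*856657 = -45403496361822433/203280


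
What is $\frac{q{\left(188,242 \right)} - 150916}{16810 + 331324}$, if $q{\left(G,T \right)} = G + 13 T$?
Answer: $- \frac{73791}{174067} \approx -0.42392$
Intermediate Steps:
$\frac{q{\left(188,242 \right)} - 150916}{16810 + 331324} = \frac{\left(188 + 13 \cdot 242\right) - 150916}{16810 + 331324} = \frac{\left(188 + 3146\right) - 150916}{348134} = \left(3334 - 150916\right) \frac{1}{348134} = \left(-147582\right) \frac{1}{348134} = - \frac{73791}{174067}$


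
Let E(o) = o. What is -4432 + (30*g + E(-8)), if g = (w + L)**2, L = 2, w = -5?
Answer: -4170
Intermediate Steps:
g = 9 (g = (-5 + 2)**2 = (-3)**2 = 9)
-4432 + (30*g + E(-8)) = -4432 + (30*9 - 8) = -4432 + (270 - 8) = -4432 + 262 = -4170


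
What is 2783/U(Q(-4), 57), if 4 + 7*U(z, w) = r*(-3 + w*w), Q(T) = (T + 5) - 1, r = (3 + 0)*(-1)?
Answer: -19481/9742 ≈ -1.9997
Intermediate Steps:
r = -3 (r = 3*(-1) = -3)
Q(T) = 4 + T (Q(T) = (5 + T) - 1 = 4 + T)
U(z, w) = 5/7 - 3*w²/7 (U(z, w) = -4/7 + (-3*(-3 + w*w))/7 = -4/7 + (-3*(-3 + w²))/7 = -4/7 + (9 - 3*w²)/7 = -4/7 + (9/7 - 3*w²/7) = 5/7 - 3*w²/7)
2783/U(Q(-4), 57) = 2783/(5/7 - 3/7*57²) = 2783/(5/7 - 3/7*3249) = 2783/(5/7 - 9747/7) = 2783/(-9742/7) = 2783*(-7/9742) = -19481/9742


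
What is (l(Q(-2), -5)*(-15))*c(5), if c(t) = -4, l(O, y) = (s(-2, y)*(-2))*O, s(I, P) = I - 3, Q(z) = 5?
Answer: 3000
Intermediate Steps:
s(I, P) = -3 + I
l(O, y) = 10*O (l(O, y) = ((-3 - 2)*(-2))*O = (-5*(-2))*O = 10*O)
(l(Q(-2), -5)*(-15))*c(5) = ((10*5)*(-15))*(-4) = (50*(-15))*(-4) = -750*(-4) = 3000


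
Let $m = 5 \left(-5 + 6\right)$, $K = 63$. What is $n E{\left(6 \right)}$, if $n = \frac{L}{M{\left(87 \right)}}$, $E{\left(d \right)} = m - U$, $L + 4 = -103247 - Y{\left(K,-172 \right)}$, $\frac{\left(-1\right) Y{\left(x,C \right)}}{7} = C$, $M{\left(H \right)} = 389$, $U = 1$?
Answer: $- \frac{417820}{389} \approx -1074.1$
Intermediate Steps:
$m = 5$ ($m = 5 \cdot 1 = 5$)
$Y{\left(x,C \right)} = - 7 C$
$L = -104455$ ($L = -4 - \left(103247 - -1204\right) = -4 - 104451 = -104455$)
$E{\left(d \right)} = 4$ ($E{\left(d \right)} = 5 - 1 = 4$)
$n = - \frac{104455}{389} \approx -268.52$
$n E{\left(6 \right)} = \left(- \frac{104455}{389}\right) 4 = - \frac{417820}{389}$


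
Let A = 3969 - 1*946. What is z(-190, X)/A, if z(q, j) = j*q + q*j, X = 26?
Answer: -9880/3023 ≈ -3.2683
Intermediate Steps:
A = 3023 (A = 3969 - 946 = 3023)
z(q, j) = 2*j*q (z(q, j) = j*q + j*q = 2*j*q)
z(-190, X)/A = (2*26*(-190))/3023 = -9880*1/3023 = -9880/3023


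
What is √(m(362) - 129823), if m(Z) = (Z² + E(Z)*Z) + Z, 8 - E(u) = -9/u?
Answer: 2*√1122 ≈ 66.993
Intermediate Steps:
E(u) = 8 + 9/u (E(u) = 8 - (-9)/u = 8 + 9/u)
m(Z) = Z + Z² + Z*(8 + 9/Z) (m(Z) = (Z² + (8 + 9/Z)*Z) + Z = (Z² + Z*(8 + 9/Z)) + Z = Z + Z² + Z*(8 + 9/Z))
√(m(362) - 129823) = √((9 + 362² + 9*362) - 129823) = √((9 + 131044 + 3258) - 129823) = √(134311 - 129823) = √4488 = 2*√1122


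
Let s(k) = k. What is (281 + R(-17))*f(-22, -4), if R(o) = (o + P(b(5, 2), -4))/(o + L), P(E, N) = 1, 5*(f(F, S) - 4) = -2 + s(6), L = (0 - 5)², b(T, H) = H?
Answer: 6696/5 ≈ 1339.2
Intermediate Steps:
L = 25 (L = (-5)² = 25)
f(F, S) = 24/5 (f(F, S) = 4 + (-2 + 6)/5 = 4 + (⅕)*4 = 4 + ⅘ = 24/5)
R(o) = (1 + o)/(25 + o) (R(o) = (o + 1)/(o + 25) = (1 + o)/(25 + o))
(281 + R(-17))*f(-22, -4) = (281 + (1 - 17)/(25 - 17))*(24/5) = (281 - 16/8)*(24/5) = (281 + (⅛)*(-16))*(24/5) = (281 - 2)*(24/5) = 279*(24/5) = 6696/5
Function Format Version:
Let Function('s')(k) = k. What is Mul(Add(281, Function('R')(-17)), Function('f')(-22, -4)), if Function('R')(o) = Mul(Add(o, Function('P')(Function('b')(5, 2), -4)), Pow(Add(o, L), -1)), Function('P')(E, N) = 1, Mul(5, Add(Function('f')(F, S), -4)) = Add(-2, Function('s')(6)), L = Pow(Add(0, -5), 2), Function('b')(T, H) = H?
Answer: Rational(6696, 5) ≈ 1339.2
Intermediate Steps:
L = 25 (L = Pow(-5, 2) = 25)
Function('f')(F, S) = Rational(24, 5) (Function('f')(F, S) = Add(4, Mul(Rational(1, 5), Add(-2, 6))) = Add(4, Mul(Rational(1, 5), 4)) = Add(4, Rational(4, 5)) = Rational(24, 5))
Function('R')(o) = Mul(Pow(Add(25, o), -1), Add(1, o)) (Function('R')(o) = Mul(Add(o, 1), Pow(Add(o, 25), -1)) = Mul(Add(1, o), Pow(Add(25, o), -1)) = Mul(Pow(Add(25, o), -1), Add(1, o)))
Mul(Add(281, Function('R')(-17)), Function('f')(-22, -4)) = Mul(Add(281, Mul(Pow(Add(25, -17), -1), Add(1, -17))), Rational(24, 5)) = Mul(Add(281, Mul(Pow(8, -1), -16)), Rational(24, 5)) = Mul(Add(281, Mul(Rational(1, 8), -16)), Rational(24, 5)) = Mul(Add(281, -2), Rational(24, 5)) = Mul(279, Rational(24, 5)) = Rational(6696, 5)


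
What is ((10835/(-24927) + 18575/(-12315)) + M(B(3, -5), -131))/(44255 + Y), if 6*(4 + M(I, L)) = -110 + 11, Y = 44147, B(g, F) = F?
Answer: -306198229/1206101901956 ≈ -0.00025387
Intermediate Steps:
M(I, L) = -41/2 (M(I, L) = -4 + (-110 + 11)/6 = -4 + (⅙)*(-99) = -4 - 33/2 = -41/2)
((10835/(-24927) + 18575/(-12315)) + M(B(3, -5), -131))/(44255 + Y) = ((10835/(-24927) + 18575/(-12315)) - 41/2)/(44255 + 44147) = ((10835*(-1/24927) + 18575*(-1/12315)) - 41/2)/88402 = ((-10835/24927 - 3715/2463) - 41/2)*(1/88402) = (-13254490/6821689 - 41/2)*(1/88402) = -306198229/13643378*1/88402 = -306198229/1206101901956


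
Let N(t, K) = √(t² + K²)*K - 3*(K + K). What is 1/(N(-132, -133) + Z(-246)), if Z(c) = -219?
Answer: -579/620778616 - 133*√35113/620778616 ≈ -4.1079e-5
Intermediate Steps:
N(t, K) = -6*K + K*√(K² + t²) (N(t, K) = √(K² + t²)*K - 6*K = K*√(K² + t²) - 6*K = -6*K + K*√(K² + t²))
1/(N(-132, -133) + Z(-246)) = 1/(-133*(-6 + √((-133)² + (-132)²)) - 219) = 1/(-133*(-6 + √(17689 + 17424)) - 219) = 1/(-133*(-6 + √35113) - 219) = 1/((798 - 133*√35113) - 219) = 1/(579 - 133*√35113)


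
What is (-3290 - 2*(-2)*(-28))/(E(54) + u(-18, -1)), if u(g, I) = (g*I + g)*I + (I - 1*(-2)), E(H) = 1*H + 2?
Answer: -1134/19 ≈ -59.684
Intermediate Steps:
E(H) = 2 + H (E(H) = H + 2 = 2 + H)
u(g, I) = 2 + I + I*(g + I*g) (u(g, I) = (I*g + g)*I + (I + 2) = (g + I*g)*I + (2 + I) = I*(g + I*g) + (2 + I) = 2 + I + I*(g + I*g))
(-3290 - 2*(-2)*(-28))/(E(54) + u(-18, -1)) = (-3290 - 2*(-2)*(-28))/((2 + 54) + (2 - 1 - 1*(-18) - 18*(-1)**2)) = (-3290 + 4*(-28))/(56 + (2 - 1 + 18 - 18*1)) = (-3290 - 112)/(56 + (2 - 1 + 18 - 18)) = -3402/(56 + 1) = -3402/57 = -3402*1/57 = -1134/19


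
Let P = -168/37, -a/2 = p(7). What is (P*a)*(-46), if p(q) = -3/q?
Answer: 6624/37 ≈ 179.03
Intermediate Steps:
a = 6/7 (a = -(-6)/7 = -2*(-3/7) = 6/7 ≈ 0.85714)
P = -168/37 (P = -168*1/37 = -168/37 ≈ -4.5405)
(P*a)*(-46) = -168/37*6/7*(-46) = -144/37*(-46) = 6624/37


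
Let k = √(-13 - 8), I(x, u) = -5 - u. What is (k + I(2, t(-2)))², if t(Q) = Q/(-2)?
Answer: (6 - I*√21)² ≈ 15.0 - 54.991*I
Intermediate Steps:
t(Q) = -Q/2 (t(Q) = Q*(-½) = -Q/2)
k = I*√21 (k = √(-21) = I*√21 ≈ 4.5826*I)
(k + I(2, t(-2)))² = (I*√21 + (-5 - (-1)*(-2)/2))² = (I*√21 + (-5 - 1*1))² = (I*√21 + (-5 - 1))² = (I*√21 - 6)² = (-6 + I*√21)²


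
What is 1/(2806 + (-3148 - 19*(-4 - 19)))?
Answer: 1/95 ≈ 0.010526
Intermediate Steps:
1/(2806 + (-3148 - 19*(-4 - 19))) = 1/(2806 + (-3148 - 19*(-23))) = 1/(2806 + (-3148 + 437)) = 1/(2806 - 2711) = 1/95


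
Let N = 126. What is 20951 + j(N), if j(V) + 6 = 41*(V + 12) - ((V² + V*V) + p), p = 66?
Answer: -5215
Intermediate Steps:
j(V) = 420 - 2*V² + 41*V (j(V) = -6 + (41*(V + 12) - ((V² + V*V) + 66)) = -6 + (41*(12 + V) - ((V² + V²) + 66)) = -6 + ((492 + 41*V) - (2*V² + 66)) = -6 + ((492 + 41*V) - (66 + 2*V²)) = -6 + ((492 + 41*V) + (-66 - 2*V²)) = -6 + (426 - 2*V² + 41*V) = 420 - 2*V² + 41*V)
20951 + j(N) = 20951 + (420 - 2*126² + 41*126) = 20951 + (420 - 2*15876 + 5166) = 20951 + (420 - 31752 + 5166) = 20951 - 26166 = -5215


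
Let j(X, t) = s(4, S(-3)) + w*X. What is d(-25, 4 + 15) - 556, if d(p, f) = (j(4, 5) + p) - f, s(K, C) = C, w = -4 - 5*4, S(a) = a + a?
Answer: -702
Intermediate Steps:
S(a) = 2*a
w = -24 (w = -4 - 20 = -24)
j(X, t) = -6 - 24*X (j(X, t) = 2*(-3) - 24*X = -6 - 24*X)
d(p, f) = -102 + p - f (d(p, f) = ((-6 - 24*4) + p) - f = ((-6 - 96) + p) - f = (-102 + p) - f = -102 + p - f)
d(-25, 4 + 15) - 556 = (-102 - 25 - (4 + 15)) - 556 = (-102 - 25 - 1*19) - 556 = (-102 - 25 - 19) - 556 = -146 - 556 = -702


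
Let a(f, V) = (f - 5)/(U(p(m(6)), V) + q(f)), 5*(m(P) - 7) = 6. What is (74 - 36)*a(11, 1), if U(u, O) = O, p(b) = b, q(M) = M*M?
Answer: 114/61 ≈ 1.8689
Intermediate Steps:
m(P) = 41/5 (m(P) = 7 + (⅕)*6 = 7 + 6/5 = 41/5)
q(M) = M²
a(f, V) = (-5 + f)/(V + f²) (a(f, V) = (f - 5)/(V + f²) = (-5 + f)/(V + f²))
(74 - 36)*a(11, 1) = (74 - 36)*((-5 + 11)/(1 + 11²)) = 38*(6/(1 + 121)) = 38*(6/122) = 38*((1/122)*6) = 38*(3/61) = 114/61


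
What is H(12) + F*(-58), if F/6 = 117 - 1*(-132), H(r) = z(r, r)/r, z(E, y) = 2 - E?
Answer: -519917/6 ≈ -86653.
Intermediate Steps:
H(r) = (2 - r)/r
F = 1494 (F = 6*(117 - 1*(-132)) = 6*(117 + 132) = 6*249 = 1494)
H(12) + F*(-58) = (2 - 1*12)/12 + 1494*(-58) = (2 - 12)/12 - 86652 = (1/12)*(-10) - 86652 = -5/6 - 86652 = -519917/6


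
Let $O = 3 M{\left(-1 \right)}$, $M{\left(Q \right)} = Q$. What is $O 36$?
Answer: $-108$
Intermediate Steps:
$O = -3$ ($O = 3 \left(-1\right) = -3$)
$O 36 = \left(-3\right) 36 = -108$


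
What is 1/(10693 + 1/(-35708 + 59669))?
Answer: 23961/256214974 ≈ 9.3519e-5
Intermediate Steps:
1/(10693 + 1/(-35708 + 59669)) = 1/(10693 + 1/23961) = 1/(256214974/23961) = 23961/256214974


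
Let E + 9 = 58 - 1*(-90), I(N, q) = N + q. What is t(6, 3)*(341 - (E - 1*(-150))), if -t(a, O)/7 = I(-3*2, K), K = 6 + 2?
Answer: -728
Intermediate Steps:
K = 8
E = 139 (E = -9 + (58 - 1*(-90)) = -9 + (58 + 90) = -9 + 148 = 139)
t(a, O) = -14 (t(a, O) = -7*(-3*2 + 8) = -7*(-6 + 8) = -7*2 = -14)
t(6, 3)*(341 - (E - 1*(-150))) = -14*(341 - (139 - 1*(-150))) = -14*(341 - (139 + 150)) = -14*(341 - 1*289) = -14*(341 - 289) = -14*52 = -728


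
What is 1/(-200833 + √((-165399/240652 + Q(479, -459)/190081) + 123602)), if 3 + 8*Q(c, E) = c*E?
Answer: -9186778791952396/1845002691189862283279 - 2*√64657506286532451169832567/1845002691189862283279 ≈ -4.9880e-6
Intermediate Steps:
Q(c, E) = -3/8 + E*c/8 (Q(c, E) = -3/8 + (c*E)/8 = -3/8 + (E*c)/8 = -3/8 + E*c/8)
1/(-200833 + √((-165399/240652 + Q(479, -459)/190081) + 123602)) = 1/(-200833 + √((-165399/240652 + (-3/8 + (⅛)*(-459)*479)/190081) + 123602)) = 1/(-200833 + √((-165399*1/240652 + (-3/8 - 219861/8)*(1/190081)) + 123602)) = 1/(-200833 + √((-165399/240652 - 27483*1/190081) + 123602)) = 1/(-200833 + √((-165399/240652 - 27483/190081) + 123602)) = 1/(-200833 + √(-38053046235/45743372812 + 123602)) = 1/(-200833 + √(5653934313262589/45743372812)) = 1/(-200833 + √64657506286532451169832567/22871686406)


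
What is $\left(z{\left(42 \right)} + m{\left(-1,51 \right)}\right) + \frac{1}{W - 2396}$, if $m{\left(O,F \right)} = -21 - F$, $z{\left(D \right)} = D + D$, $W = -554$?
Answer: $\frac{35399}{2950} \approx 12.0$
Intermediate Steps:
$z{\left(D \right)} = 2 D$
$\left(z{\left(42 \right)} + m{\left(-1,51 \right)}\right) + \frac{1}{W - 2396} = \left(2 \cdot 42 - 72\right) + \frac{1}{-554 - 2396} = \left(84 - 72\right) + \frac{1}{-2950} = \left(84 - 72\right) - \frac{1}{2950} = 12 - \frac{1}{2950} = \frac{35399}{2950}$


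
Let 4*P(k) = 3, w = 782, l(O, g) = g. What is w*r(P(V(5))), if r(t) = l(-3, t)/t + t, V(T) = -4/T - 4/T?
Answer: 2737/2 ≈ 1368.5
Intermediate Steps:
V(T) = -8/T
P(k) = 3/4 (P(k) = (1/4)*3 = 3/4)
r(t) = 1 + t (r(t) = t/t + t = 1 + t)
w*r(P(V(5))) = 782*(1 + 3/4) = 782*(7/4) = 2737/2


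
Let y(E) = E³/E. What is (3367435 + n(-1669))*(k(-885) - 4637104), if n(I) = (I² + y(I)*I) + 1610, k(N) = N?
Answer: 21533935736100267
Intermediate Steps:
y(E) = E²
n(I) = 1610 + I² + I³ (n(I) = (I² + I²*I) + 1610 = (I² + I³) + 1610 = 1610 + I² + I³)
(3367435 + n(-1669))*(k(-885) - 4637104) = (3367435 + (1610 + (-1669)² + (-1669)³))*(-885 - 4637104) = (3367435 + (1610 + 2785561 - 4649101309))*(-4637989) = (3367435 - 4646314138)*(-4637989) = -4642946703*(-4637989) = 21533935736100267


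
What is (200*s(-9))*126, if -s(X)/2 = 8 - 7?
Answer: -50400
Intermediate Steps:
s(X) = -2 (s(X) = -2*(8 - 7) = -2*1 = -2)
(200*s(-9))*126 = (200*(-2))*126 = -400*126 = -50400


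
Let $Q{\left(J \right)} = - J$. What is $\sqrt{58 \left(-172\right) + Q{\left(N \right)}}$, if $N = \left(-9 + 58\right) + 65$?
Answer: $i \sqrt{10090} \approx 100.45 i$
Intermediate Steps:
$N = 114$ ($N = 49 + 65 = 114$)
$\sqrt{58 \left(-172\right) + Q{\left(N \right)}} = \sqrt{58 \left(-172\right) - 114} = \sqrt{-9976 - 114} = \sqrt{-10090} = i \sqrt{10090}$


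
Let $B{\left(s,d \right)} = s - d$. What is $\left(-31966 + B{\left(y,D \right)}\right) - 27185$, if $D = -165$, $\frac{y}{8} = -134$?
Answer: $-60058$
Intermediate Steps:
$y = -1072$ ($y = 8 \left(-134\right) = -1072$)
$\left(-31966 + B{\left(y,D \right)}\right) - 27185 = \left(-31966 - 907\right) - 27185 = -32873 - 27185 = -60058$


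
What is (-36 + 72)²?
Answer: 1296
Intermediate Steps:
(-36 + 72)² = 36² = 1296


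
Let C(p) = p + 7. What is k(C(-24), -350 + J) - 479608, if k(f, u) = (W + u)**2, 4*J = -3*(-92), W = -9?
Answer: -395508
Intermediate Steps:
J = 69 (J = (-3*(-92))/4 = (1/4)*276 = 69)
C(p) = 7 + p
k(f, u) = (-9 + u)**2
k(C(-24), -350 + J) - 479608 = (-9 + (-350 + 69))**2 - 479608 = (-9 - 281)**2 - 479608 = (-290)**2 - 479608 = 84100 - 479608 = -395508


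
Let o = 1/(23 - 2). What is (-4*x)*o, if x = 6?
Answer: -8/7 ≈ -1.1429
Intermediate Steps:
o = 1/21 ≈ 0.047619
(-4*x)*o = -4*6*(1/21) = -24*1/21 = -8/7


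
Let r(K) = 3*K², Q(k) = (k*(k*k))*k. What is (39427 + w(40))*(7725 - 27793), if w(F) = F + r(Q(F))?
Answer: -394552935192023756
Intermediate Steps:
Q(k) = k⁴ (Q(k) = (k*k²)*k = k³*k = k⁴)
w(F) = F + 3*F⁸ (w(F) = F + 3*(F⁴)² = F + 3*F⁸)
(39427 + w(40))*(7725 - 27793) = (39427 + (40 + 3*40⁸))*(7725 - 27793) = (39427 + (40 + 3*6553600000000))*(-20068) = (39427 + (40 + 19660800000000))*(-20068) = (39427 + 19660800000040)*(-20068) = 19660800039467*(-20068) = -394552935192023756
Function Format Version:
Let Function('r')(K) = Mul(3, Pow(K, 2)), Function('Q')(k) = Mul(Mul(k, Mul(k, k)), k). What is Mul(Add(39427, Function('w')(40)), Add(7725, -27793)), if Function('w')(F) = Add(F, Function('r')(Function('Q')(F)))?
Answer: -394552935192023756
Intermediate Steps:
Function('Q')(k) = Pow(k, 4) (Function('Q')(k) = Mul(Mul(k, Pow(k, 2)), k) = Mul(Pow(k, 3), k) = Pow(k, 4))
Function('w')(F) = Add(F, Mul(3, Pow(F, 8))) (Function('w')(F) = Add(F, Mul(3, Pow(Pow(F, 4), 2))) = Add(F, Mul(3, Pow(F, 8))))
Mul(Add(39427, Function('w')(40)), Add(7725, -27793)) = Mul(Add(39427, Add(40, Mul(3, Pow(40, 8)))), Add(7725, -27793)) = Mul(Add(39427, Add(40, Mul(3, 6553600000000))), -20068) = Mul(Add(39427, Add(40, 19660800000000)), -20068) = Mul(Add(39427, 19660800000040), -20068) = Mul(19660800039467, -20068) = -394552935192023756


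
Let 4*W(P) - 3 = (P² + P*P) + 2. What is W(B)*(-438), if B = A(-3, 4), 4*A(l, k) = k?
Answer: -1533/2 ≈ -766.50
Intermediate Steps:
A(l, k) = k/4
B = 1 (B = (¼)*4 = 1)
W(P) = 5/4 + P²/2 (W(P) = ¾ + ((P² + P*P) + 2)/4 = ¾ + ((P² + P²) + 2)/4 = ¾ + (2*P² + 2)/4 = ¾ + (2 + 2*P²)/4 = ¾ + (½ + P²/2) = 5/4 + P²/2)
W(B)*(-438) = (5/4 + (½)*1²)*(-438) = (5/4 + (½)*1)*(-438) = (5/4 + ½)*(-438) = (7/4)*(-438) = -1533/2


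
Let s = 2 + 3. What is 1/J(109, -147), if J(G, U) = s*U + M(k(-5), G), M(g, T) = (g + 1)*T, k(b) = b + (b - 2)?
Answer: -1/1934 ≈ -0.00051706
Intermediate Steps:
k(b) = -2 + 2*b (k(b) = b + (-2 + b) = -2 + 2*b)
s = 5
M(g, T) = T*(1 + g) (M(g, T) = (1 + g)*T = T*(1 + g))
J(G, U) = -11*G + 5*U (J(G, U) = 5*U + G*(1 + (-2 + 2*(-5))) = 5*U + G*(1 + (-2 - 10)) = 5*U + G*(1 - 12) = 5*U + G*(-11) = 5*U - 11*G = -11*G + 5*U)
1/J(109, -147) = 1/(-11*109 + 5*(-147)) = 1/(-1199 - 735) = 1/(-1934) = -1/1934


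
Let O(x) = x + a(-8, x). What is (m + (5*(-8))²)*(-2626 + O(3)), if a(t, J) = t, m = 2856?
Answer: -11723736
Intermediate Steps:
O(x) = -8 + x (O(x) = x - 8 = -8 + x)
(m + (5*(-8))²)*(-2626 + O(3)) = (2856 + (5*(-8))²)*(-2626 + (-8 + 3)) = (2856 + (-40)²)*(-2626 - 5) = (2856 + 1600)*(-2631) = 4456*(-2631) = -11723736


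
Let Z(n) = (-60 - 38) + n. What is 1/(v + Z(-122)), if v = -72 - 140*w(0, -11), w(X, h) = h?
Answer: 1/1248 ≈ 0.00080128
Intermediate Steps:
Z(n) = -98 + n
v = 1468 (v = -72 - 140*(-11) = -72 + 1540 = 1468)
1/(v + Z(-122)) = 1/(1468 + (-98 - 122)) = 1/(1468 - 220) = 1/1248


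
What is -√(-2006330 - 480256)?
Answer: -I*√2486586 ≈ -1576.9*I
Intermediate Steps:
-√(-2006330 - 480256) = -√(-2486586) = -I*√2486586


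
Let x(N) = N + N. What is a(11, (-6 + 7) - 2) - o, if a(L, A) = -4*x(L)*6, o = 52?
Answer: -580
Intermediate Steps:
x(N) = 2*N
a(L, A) = -48*L (a(L, A) = -8*L*6 = -48*L)
a(11, (-6 + 7) - 2) - o = -48*11 - 1*52 = -528 - 52 = -580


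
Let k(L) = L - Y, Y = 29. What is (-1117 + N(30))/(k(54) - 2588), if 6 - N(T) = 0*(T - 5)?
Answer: 101/233 ≈ 0.43348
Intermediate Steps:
N(T) = 6 (N(T) = 6 - 0*(T - 5) = 6 - 0*(-5 + T) = 6 - 1*0 = 6 + 0 = 6)
k(L) = -29 + L (k(L) = L - 1*29 = L - 29 = -29 + L)
(-1117 + N(30))/(k(54) - 2588) = (-1117 + 6)/((-29 + 54) - 2588) = -1111/(25 - 2588) = -1111/(-2563) = -1111*(-1/2563) = 101/233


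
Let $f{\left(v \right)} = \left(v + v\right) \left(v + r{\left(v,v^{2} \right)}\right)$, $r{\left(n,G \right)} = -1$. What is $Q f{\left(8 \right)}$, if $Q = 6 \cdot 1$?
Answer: $672$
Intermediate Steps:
$Q = 6$
$f{\left(v \right)} = 2 v \left(-1 + v\right)$ ($f{\left(v \right)} = \left(v + v\right) \left(v - 1\right) = 2 v \left(-1 + v\right)$)
$Q f{\left(8 \right)} = 6 \cdot 2 \cdot 8 \left(-1 + 8\right) = 6 \cdot 2 \cdot 8 \cdot 7 = 6 \cdot 112 = 672$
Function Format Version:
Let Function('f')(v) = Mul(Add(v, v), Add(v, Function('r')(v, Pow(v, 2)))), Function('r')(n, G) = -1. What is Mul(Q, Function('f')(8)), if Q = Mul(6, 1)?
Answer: 672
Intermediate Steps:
Q = 6
Function('f')(v) = Mul(2, v, Add(-1, v)) (Function('f')(v) = Mul(Add(v, v), Add(v, -1)) = Mul(Mul(2, v), Add(-1, v)) = Mul(2, v, Add(-1, v)))
Mul(Q, Function('f')(8)) = Mul(6, Mul(2, 8, Add(-1, 8))) = Mul(6, Mul(2, 8, 7)) = Mul(6, 112) = 672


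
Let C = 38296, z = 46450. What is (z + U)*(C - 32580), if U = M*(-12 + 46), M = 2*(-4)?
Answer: 263953448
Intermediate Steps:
M = -8
U = -272 (U = -8*(-12 + 46) = -8*34 = -272)
(z + U)*(C - 32580) = (46450 - 272)*(38296 - 32580) = 46178*5716 = 263953448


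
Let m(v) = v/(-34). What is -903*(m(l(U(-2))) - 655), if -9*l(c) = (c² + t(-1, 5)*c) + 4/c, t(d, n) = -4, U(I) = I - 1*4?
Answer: 90467356/153 ≈ 5.9129e+5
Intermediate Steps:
U(I) = -4 + I (U(I) = I - 4 = -4 + I)
l(c) = -4/(9*c) - c²/9 + 4*c/9 (l(c) = -((c² - 4*c) + 4/c)/9 = -(c² - 4*c + 4/c)/9 = -4/(9*c) - c²/9 + 4*c/9)
m(v) = -v/34 (m(v) = v*(-1/34) = -v/34)
-903*(m(l(U(-2))) - 655) = -903*(-(-4 + (-4 - 2)²*(4 - (-4 - 2)))/(306*(-4 - 2)) - 655) = -903*(-(-4 + (-6)²*(4 - 1*(-6)))/(306*(-6)) - 655) = -903*(-(-1)*(-4 + 36*(4 + 6))/(306*6) - 655) = -903*(-(-1)*(-4 + 36*10)/(306*6) - 655) = -903*(-(-1)*(-4 + 360)/(306*6) - 655) = -903*(-(-1)*356/(306*6) - 655) = -903*(-1/34*(-178/27) - 655) = -903*(89/459 - 655) = -903*(-300556/459) = 90467356/153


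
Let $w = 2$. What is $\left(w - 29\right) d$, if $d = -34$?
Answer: $918$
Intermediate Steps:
$\left(w - 29\right) d = \left(2 - 29\right) \left(-34\right) = \left(-27\right) \left(-34\right) = 918$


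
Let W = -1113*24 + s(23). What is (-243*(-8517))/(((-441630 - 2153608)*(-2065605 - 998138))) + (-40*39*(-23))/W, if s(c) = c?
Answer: -21945148377149397/16323695051227202 ≈ -1.3444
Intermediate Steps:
W = -26689 (W = -1113*24 + 23 = -26712 + 23 = -26689)
(-243*(-8517))/(((-441630 - 2153608)*(-2065605 - 998138))) + (-40*39*(-23))/W = (-243*(-8517))/(((-441630 - 2153608)*(-2065605 - 998138))) + (-40*39*(-23))/(-26689) = 2069631/((-2595238*(-3063743))) - 1560*(-23)*(-1/26689) = 2069631/7951142255834 + 35880*(-1/26689) = 2069631*(1/7951142255834) - 2760/2053 = 2069631/7951142255834 - 2760/2053 = -21945148377149397/16323695051227202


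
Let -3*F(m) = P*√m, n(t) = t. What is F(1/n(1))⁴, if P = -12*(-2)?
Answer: 4096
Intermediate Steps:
P = 24 (P = -2*(-12) = 24)
F(m) = -8*√m
F(1/n(1))⁴ = (-8*√(1/1))⁴ = (-8*√1)⁴ = (-8*1)⁴ = (-8)⁴ = 4096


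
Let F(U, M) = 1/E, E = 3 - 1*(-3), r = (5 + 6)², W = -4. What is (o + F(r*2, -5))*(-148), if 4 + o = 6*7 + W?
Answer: -15170/3 ≈ -5056.7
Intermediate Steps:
r = 121 (r = 11² = 121)
E = 6 (E = 3 + 3 = 6)
o = 34 (o = -4 + (6*7 - 4) = -4 + (42 - 4) = -4 + 38 = 34)
F(U, M) = ⅙ (F(U, M) = 1/6 = ⅙)
(o + F(r*2, -5))*(-148) = (34 + ⅙)*(-148) = (205/6)*(-148) = -15170/3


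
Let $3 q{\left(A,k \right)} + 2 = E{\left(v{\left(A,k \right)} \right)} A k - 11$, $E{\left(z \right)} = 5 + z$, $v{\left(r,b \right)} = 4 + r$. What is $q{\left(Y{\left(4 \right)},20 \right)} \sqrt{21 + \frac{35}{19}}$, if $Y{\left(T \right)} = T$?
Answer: $\frac{1027 \sqrt{8246}}{57} \approx 1636.1$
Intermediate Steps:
$q{\left(A,k \right)} = - \frac{13}{3} + \frac{A k \left(9 + A\right)}{3}$ ($q{\left(A,k \right)} = - \frac{2}{3} + \frac{\left(5 + \left(4 + A\right)\right) A k - 11}{3} = - \frac{2}{3} + \frac{\left(9 + A\right) A k - 11}{3} = - \frac{2}{3} + \frac{A \left(9 + A\right) k - 11}{3} = - \frac{2}{3} + \frac{A k \left(9 + A\right) - 11}{3} = - \frac{2}{3} + \frac{-11 + A k \left(9 + A\right)}{3} = - \frac{2}{3} + \left(- \frac{11}{3} + \frac{A k \left(9 + A\right)}{3}\right) = - \frac{13}{3} + \frac{A k \left(9 + A\right)}{3}$)
$q{\left(Y{\left(4 \right)},20 \right)} \sqrt{21 + \frac{35}{19}} = \left(- \frac{13}{3} + \frac{1}{3} \cdot 4 \cdot 20 \left(9 + 4\right)\right) \sqrt{21 + \frac{35}{19}} = \left(- \frac{13}{3} + \frac{1}{3} \cdot 4 \cdot 20 \cdot 13\right) \sqrt{21 + 35 \cdot \frac{1}{19}} = \left(- \frac{13}{3} + \frac{1040}{3}\right) \sqrt{21 + \frac{35}{19}} = \frac{1027 \sqrt{\frac{434}{19}}}{3} = \frac{1027 \frac{\sqrt{8246}}{19}}{3} = \frac{1027 \sqrt{8246}}{57}$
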